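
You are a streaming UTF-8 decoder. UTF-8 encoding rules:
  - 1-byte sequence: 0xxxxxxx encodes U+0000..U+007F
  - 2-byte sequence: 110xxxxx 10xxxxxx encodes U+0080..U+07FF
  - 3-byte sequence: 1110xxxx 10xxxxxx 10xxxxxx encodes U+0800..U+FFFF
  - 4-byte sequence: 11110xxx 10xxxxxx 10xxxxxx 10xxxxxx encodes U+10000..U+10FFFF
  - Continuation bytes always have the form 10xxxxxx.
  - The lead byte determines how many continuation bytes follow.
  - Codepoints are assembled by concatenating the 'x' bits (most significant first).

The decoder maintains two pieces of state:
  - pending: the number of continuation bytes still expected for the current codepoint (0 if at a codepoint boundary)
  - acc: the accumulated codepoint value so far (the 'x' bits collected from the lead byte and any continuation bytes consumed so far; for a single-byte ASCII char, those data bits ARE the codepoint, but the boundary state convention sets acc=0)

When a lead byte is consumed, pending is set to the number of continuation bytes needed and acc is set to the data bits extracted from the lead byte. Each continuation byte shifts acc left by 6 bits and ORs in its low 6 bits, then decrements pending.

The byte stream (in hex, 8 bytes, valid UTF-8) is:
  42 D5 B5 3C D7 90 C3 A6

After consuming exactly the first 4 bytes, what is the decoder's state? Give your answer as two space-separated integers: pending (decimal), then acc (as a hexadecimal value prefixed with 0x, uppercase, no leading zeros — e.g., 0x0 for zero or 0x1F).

Answer: 0 0x0

Derivation:
Byte[0]=42: 1-byte. pending=0, acc=0x0
Byte[1]=D5: 2-byte lead. pending=1, acc=0x15
Byte[2]=B5: continuation. acc=(acc<<6)|0x35=0x575, pending=0
Byte[3]=3C: 1-byte. pending=0, acc=0x0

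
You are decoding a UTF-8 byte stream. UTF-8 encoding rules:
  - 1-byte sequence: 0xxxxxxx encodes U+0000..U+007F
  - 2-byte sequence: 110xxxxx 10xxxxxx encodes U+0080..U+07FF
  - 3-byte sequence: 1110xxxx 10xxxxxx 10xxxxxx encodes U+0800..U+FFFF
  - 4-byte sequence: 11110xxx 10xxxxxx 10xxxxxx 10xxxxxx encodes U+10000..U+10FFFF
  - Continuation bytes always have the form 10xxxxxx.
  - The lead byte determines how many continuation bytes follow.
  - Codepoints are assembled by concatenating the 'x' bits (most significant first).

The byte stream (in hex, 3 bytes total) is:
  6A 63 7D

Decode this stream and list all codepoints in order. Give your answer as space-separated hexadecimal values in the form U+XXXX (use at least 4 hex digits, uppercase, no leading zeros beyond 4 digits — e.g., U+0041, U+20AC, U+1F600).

Byte[0]=6A: 1-byte ASCII. cp=U+006A
Byte[1]=63: 1-byte ASCII. cp=U+0063
Byte[2]=7D: 1-byte ASCII. cp=U+007D

Answer: U+006A U+0063 U+007D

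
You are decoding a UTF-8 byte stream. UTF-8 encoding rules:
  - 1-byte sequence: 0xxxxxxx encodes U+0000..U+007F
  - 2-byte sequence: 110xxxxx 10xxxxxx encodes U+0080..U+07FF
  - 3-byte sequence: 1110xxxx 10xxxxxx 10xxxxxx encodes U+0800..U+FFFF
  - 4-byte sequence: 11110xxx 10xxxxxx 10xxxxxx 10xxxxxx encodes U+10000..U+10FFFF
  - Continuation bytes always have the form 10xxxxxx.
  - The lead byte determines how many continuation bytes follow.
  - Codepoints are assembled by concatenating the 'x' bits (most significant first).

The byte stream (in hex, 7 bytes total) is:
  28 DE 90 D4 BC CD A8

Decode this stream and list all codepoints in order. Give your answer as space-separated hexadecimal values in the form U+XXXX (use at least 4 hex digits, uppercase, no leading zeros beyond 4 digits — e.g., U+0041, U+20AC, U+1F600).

Byte[0]=28: 1-byte ASCII. cp=U+0028
Byte[1]=DE: 2-byte lead, need 1 cont bytes. acc=0x1E
Byte[2]=90: continuation. acc=(acc<<6)|0x10=0x790
Completed: cp=U+0790 (starts at byte 1)
Byte[3]=D4: 2-byte lead, need 1 cont bytes. acc=0x14
Byte[4]=BC: continuation. acc=(acc<<6)|0x3C=0x53C
Completed: cp=U+053C (starts at byte 3)
Byte[5]=CD: 2-byte lead, need 1 cont bytes. acc=0xD
Byte[6]=A8: continuation. acc=(acc<<6)|0x28=0x368
Completed: cp=U+0368 (starts at byte 5)

Answer: U+0028 U+0790 U+053C U+0368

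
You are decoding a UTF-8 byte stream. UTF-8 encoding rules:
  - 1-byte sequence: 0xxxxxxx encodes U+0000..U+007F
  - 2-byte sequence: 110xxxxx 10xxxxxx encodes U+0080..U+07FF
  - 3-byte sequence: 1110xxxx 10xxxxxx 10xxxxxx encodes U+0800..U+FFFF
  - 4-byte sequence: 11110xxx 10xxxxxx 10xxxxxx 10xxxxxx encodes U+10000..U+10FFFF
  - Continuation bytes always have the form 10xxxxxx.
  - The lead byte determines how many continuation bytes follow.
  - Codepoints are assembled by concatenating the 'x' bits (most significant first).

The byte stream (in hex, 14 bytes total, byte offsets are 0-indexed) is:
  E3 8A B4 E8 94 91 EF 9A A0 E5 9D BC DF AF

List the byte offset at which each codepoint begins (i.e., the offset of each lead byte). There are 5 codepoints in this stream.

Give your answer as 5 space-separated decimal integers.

Byte[0]=E3: 3-byte lead, need 2 cont bytes. acc=0x3
Byte[1]=8A: continuation. acc=(acc<<6)|0x0A=0xCA
Byte[2]=B4: continuation. acc=(acc<<6)|0x34=0x32B4
Completed: cp=U+32B4 (starts at byte 0)
Byte[3]=E8: 3-byte lead, need 2 cont bytes. acc=0x8
Byte[4]=94: continuation. acc=(acc<<6)|0x14=0x214
Byte[5]=91: continuation. acc=(acc<<6)|0x11=0x8511
Completed: cp=U+8511 (starts at byte 3)
Byte[6]=EF: 3-byte lead, need 2 cont bytes. acc=0xF
Byte[7]=9A: continuation. acc=(acc<<6)|0x1A=0x3DA
Byte[8]=A0: continuation. acc=(acc<<6)|0x20=0xF6A0
Completed: cp=U+F6A0 (starts at byte 6)
Byte[9]=E5: 3-byte lead, need 2 cont bytes. acc=0x5
Byte[10]=9D: continuation. acc=(acc<<6)|0x1D=0x15D
Byte[11]=BC: continuation. acc=(acc<<6)|0x3C=0x577C
Completed: cp=U+577C (starts at byte 9)
Byte[12]=DF: 2-byte lead, need 1 cont bytes. acc=0x1F
Byte[13]=AF: continuation. acc=(acc<<6)|0x2F=0x7EF
Completed: cp=U+07EF (starts at byte 12)

Answer: 0 3 6 9 12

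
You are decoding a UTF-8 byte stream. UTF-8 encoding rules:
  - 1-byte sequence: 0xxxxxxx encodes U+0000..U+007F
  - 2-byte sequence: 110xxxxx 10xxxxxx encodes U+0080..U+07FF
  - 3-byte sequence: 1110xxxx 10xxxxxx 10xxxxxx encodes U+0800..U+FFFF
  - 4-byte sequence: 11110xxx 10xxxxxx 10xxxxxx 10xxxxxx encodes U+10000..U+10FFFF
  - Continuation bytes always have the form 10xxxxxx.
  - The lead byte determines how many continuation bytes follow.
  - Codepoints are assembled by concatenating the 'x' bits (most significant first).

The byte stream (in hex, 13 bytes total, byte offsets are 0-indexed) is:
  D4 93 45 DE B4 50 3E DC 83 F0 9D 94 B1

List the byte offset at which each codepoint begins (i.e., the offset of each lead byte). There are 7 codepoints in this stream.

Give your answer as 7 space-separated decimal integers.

Answer: 0 2 3 5 6 7 9

Derivation:
Byte[0]=D4: 2-byte lead, need 1 cont bytes. acc=0x14
Byte[1]=93: continuation. acc=(acc<<6)|0x13=0x513
Completed: cp=U+0513 (starts at byte 0)
Byte[2]=45: 1-byte ASCII. cp=U+0045
Byte[3]=DE: 2-byte lead, need 1 cont bytes. acc=0x1E
Byte[4]=B4: continuation. acc=(acc<<6)|0x34=0x7B4
Completed: cp=U+07B4 (starts at byte 3)
Byte[5]=50: 1-byte ASCII. cp=U+0050
Byte[6]=3E: 1-byte ASCII. cp=U+003E
Byte[7]=DC: 2-byte lead, need 1 cont bytes. acc=0x1C
Byte[8]=83: continuation. acc=(acc<<6)|0x03=0x703
Completed: cp=U+0703 (starts at byte 7)
Byte[9]=F0: 4-byte lead, need 3 cont bytes. acc=0x0
Byte[10]=9D: continuation. acc=(acc<<6)|0x1D=0x1D
Byte[11]=94: continuation. acc=(acc<<6)|0x14=0x754
Byte[12]=B1: continuation. acc=(acc<<6)|0x31=0x1D531
Completed: cp=U+1D531 (starts at byte 9)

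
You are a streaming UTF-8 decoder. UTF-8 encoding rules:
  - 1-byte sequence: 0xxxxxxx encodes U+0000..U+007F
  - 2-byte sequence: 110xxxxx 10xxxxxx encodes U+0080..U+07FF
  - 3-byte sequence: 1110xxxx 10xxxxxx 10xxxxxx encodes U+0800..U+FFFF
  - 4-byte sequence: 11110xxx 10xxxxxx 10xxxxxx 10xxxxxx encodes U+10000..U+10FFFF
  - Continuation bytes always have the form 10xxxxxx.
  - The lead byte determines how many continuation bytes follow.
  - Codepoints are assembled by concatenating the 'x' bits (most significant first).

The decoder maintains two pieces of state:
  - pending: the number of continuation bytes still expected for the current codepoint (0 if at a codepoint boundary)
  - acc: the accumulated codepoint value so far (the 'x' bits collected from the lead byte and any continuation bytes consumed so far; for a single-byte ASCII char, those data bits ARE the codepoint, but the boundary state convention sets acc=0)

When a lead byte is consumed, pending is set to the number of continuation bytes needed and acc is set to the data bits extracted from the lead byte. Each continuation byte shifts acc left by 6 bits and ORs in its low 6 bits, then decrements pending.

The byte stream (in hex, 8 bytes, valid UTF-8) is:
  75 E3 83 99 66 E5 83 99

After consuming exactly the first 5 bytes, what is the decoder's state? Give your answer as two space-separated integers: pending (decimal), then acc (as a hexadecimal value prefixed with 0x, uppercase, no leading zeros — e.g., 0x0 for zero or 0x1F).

Byte[0]=75: 1-byte. pending=0, acc=0x0
Byte[1]=E3: 3-byte lead. pending=2, acc=0x3
Byte[2]=83: continuation. acc=(acc<<6)|0x03=0xC3, pending=1
Byte[3]=99: continuation. acc=(acc<<6)|0x19=0x30D9, pending=0
Byte[4]=66: 1-byte. pending=0, acc=0x0

Answer: 0 0x0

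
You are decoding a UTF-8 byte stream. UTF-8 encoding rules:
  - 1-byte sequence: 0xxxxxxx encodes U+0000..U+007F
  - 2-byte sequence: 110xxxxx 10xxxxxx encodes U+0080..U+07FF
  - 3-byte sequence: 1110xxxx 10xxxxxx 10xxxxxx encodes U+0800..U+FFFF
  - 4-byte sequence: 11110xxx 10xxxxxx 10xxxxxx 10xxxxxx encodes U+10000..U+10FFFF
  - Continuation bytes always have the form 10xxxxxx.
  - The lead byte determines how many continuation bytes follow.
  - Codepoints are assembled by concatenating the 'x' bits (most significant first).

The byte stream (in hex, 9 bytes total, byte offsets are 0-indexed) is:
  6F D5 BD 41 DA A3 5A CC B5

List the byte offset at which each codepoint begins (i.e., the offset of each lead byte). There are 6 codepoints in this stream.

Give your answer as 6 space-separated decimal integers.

Answer: 0 1 3 4 6 7

Derivation:
Byte[0]=6F: 1-byte ASCII. cp=U+006F
Byte[1]=D5: 2-byte lead, need 1 cont bytes. acc=0x15
Byte[2]=BD: continuation. acc=(acc<<6)|0x3D=0x57D
Completed: cp=U+057D (starts at byte 1)
Byte[3]=41: 1-byte ASCII. cp=U+0041
Byte[4]=DA: 2-byte lead, need 1 cont bytes. acc=0x1A
Byte[5]=A3: continuation. acc=(acc<<6)|0x23=0x6A3
Completed: cp=U+06A3 (starts at byte 4)
Byte[6]=5A: 1-byte ASCII. cp=U+005A
Byte[7]=CC: 2-byte lead, need 1 cont bytes. acc=0xC
Byte[8]=B5: continuation. acc=(acc<<6)|0x35=0x335
Completed: cp=U+0335 (starts at byte 7)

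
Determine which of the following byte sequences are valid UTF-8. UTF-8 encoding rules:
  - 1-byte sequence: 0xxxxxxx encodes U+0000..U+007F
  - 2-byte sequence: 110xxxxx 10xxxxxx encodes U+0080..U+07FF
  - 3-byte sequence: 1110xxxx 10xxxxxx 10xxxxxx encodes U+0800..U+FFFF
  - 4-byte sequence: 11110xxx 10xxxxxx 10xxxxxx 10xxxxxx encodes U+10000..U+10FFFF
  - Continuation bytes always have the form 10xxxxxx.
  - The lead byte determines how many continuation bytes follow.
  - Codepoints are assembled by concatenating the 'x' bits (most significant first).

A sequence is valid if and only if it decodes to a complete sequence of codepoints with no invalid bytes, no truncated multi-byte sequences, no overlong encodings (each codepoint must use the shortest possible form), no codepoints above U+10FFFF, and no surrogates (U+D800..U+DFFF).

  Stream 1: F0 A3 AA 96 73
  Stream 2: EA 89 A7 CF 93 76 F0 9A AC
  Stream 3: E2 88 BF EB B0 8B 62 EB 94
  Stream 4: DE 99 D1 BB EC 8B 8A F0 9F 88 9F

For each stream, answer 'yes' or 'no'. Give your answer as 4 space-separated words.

Stream 1: decodes cleanly. VALID
Stream 2: error at byte offset 9. INVALID
Stream 3: error at byte offset 9. INVALID
Stream 4: decodes cleanly. VALID

Answer: yes no no yes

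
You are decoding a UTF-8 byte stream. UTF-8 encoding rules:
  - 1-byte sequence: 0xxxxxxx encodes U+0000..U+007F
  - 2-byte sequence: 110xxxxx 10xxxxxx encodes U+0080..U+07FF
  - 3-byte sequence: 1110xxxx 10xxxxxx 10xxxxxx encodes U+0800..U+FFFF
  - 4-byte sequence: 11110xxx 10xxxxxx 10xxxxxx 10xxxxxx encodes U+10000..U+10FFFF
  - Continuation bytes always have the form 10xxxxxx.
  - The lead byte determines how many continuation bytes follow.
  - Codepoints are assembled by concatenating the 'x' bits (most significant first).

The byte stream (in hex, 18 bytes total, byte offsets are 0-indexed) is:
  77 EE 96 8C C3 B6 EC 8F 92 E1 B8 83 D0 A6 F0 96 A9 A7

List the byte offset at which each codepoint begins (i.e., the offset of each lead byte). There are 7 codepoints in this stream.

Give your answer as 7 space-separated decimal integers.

Byte[0]=77: 1-byte ASCII. cp=U+0077
Byte[1]=EE: 3-byte lead, need 2 cont bytes. acc=0xE
Byte[2]=96: continuation. acc=(acc<<6)|0x16=0x396
Byte[3]=8C: continuation. acc=(acc<<6)|0x0C=0xE58C
Completed: cp=U+E58C (starts at byte 1)
Byte[4]=C3: 2-byte lead, need 1 cont bytes. acc=0x3
Byte[5]=B6: continuation. acc=(acc<<6)|0x36=0xF6
Completed: cp=U+00F6 (starts at byte 4)
Byte[6]=EC: 3-byte lead, need 2 cont bytes. acc=0xC
Byte[7]=8F: continuation. acc=(acc<<6)|0x0F=0x30F
Byte[8]=92: continuation. acc=(acc<<6)|0x12=0xC3D2
Completed: cp=U+C3D2 (starts at byte 6)
Byte[9]=E1: 3-byte lead, need 2 cont bytes. acc=0x1
Byte[10]=B8: continuation. acc=(acc<<6)|0x38=0x78
Byte[11]=83: continuation. acc=(acc<<6)|0x03=0x1E03
Completed: cp=U+1E03 (starts at byte 9)
Byte[12]=D0: 2-byte lead, need 1 cont bytes. acc=0x10
Byte[13]=A6: continuation. acc=(acc<<6)|0x26=0x426
Completed: cp=U+0426 (starts at byte 12)
Byte[14]=F0: 4-byte lead, need 3 cont bytes. acc=0x0
Byte[15]=96: continuation. acc=(acc<<6)|0x16=0x16
Byte[16]=A9: continuation. acc=(acc<<6)|0x29=0x5A9
Byte[17]=A7: continuation. acc=(acc<<6)|0x27=0x16A67
Completed: cp=U+16A67 (starts at byte 14)

Answer: 0 1 4 6 9 12 14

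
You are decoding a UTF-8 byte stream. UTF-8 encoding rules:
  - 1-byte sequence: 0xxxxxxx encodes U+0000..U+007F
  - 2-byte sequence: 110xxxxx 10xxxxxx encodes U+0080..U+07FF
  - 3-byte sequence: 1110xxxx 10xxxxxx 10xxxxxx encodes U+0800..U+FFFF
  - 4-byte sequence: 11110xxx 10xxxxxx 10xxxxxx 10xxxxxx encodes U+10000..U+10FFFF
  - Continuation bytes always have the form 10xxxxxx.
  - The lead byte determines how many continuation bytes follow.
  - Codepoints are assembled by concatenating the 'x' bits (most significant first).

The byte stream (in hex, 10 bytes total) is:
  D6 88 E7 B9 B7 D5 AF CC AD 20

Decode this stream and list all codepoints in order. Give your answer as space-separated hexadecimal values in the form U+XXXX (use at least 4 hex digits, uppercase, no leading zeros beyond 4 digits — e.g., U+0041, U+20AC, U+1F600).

Answer: U+0588 U+7E77 U+056F U+032D U+0020

Derivation:
Byte[0]=D6: 2-byte lead, need 1 cont bytes. acc=0x16
Byte[1]=88: continuation. acc=(acc<<6)|0x08=0x588
Completed: cp=U+0588 (starts at byte 0)
Byte[2]=E7: 3-byte lead, need 2 cont bytes. acc=0x7
Byte[3]=B9: continuation. acc=(acc<<6)|0x39=0x1F9
Byte[4]=B7: continuation. acc=(acc<<6)|0x37=0x7E77
Completed: cp=U+7E77 (starts at byte 2)
Byte[5]=D5: 2-byte lead, need 1 cont bytes. acc=0x15
Byte[6]=AF: continuation. acc=(acc<<6)|0x2F=0x56F
Completed: cp=U+056F (starts at byte 5)
Byte[7]=CC: 2-byte lead, need 1 cont bytes. acc=0xC
Byte[8]=AD: continuation. acc=(acc<<6)|0x2D=0x32D
Completed: cp=U+032D (starts at byte 7)
Byte[9]=20: 1-byte ASCII. cp=U+0020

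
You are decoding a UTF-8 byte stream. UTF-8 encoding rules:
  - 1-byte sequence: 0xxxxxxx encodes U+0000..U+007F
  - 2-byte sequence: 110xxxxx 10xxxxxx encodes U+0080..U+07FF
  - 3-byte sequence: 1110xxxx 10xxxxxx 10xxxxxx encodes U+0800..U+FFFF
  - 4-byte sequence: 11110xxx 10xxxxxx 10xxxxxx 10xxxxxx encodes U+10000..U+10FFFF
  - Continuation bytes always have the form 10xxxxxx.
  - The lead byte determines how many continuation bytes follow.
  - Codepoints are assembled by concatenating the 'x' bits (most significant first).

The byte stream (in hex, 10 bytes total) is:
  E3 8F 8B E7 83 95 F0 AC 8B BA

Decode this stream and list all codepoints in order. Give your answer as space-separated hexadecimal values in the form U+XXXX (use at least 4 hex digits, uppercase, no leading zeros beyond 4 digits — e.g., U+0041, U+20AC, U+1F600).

Answer: U+33CB U+70D5 U+2C2FA

Derivation:
Byte[0]=E3: 3-byte lead, need 2 cont bytes. acc=0x3
Byte[1]=8F: continuation. acc=(acc<<6)|0x0F=0xCF
Byte[2]=8B: continuation. acc=(acc<<6)|0x0B=0x33CB
Completed: cp=U+33CB (starts at byte 0)
Byte[3]=E7: 3-byte lead, need 2 cont bytes. acc=0x7
Byte[4]=83: continuation. acc=(acc<<6)|0x03=0x1C3
Byte[5]=95: continuation. acc=(acc<<6)|0x15=0x70D5
Completed: cp=U+70D5 (starts at byte 3)
Byte[6]=F0: 4-byte lead, need 3 cont bytes. acc=0x0
Byte[7]=AC: continuation. acc=(acc<<6)|0x2C=0x2C
Byte[8]=8B: continuation. acc=(acc<<6)|0x0B=0xB0B
Byte[9]=BA: continuation. acc=(acc<<6)|0x3A=0x2C2FA
Completed: cp=U+2C2FA (starts at byte 6)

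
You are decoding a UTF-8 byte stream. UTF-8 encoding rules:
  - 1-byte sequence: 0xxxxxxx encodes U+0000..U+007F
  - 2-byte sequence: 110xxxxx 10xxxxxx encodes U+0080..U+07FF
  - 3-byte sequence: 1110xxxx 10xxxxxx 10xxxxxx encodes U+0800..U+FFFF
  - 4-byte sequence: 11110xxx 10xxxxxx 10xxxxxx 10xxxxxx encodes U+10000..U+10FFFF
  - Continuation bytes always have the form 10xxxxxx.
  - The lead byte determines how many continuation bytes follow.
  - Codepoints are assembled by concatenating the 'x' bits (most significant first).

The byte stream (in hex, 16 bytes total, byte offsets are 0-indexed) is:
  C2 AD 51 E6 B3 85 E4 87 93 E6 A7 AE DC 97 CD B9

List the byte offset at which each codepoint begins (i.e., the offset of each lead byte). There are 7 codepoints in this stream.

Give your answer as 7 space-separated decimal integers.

Answer: 0 2 3 6 9 12 14

Derivation:
Byte[0]=C2: 2-byte lead, need 1 cont bytes. acc=0x2
Byte[1]=AD: continuation. acc=(acc<<6)|0x2D=0xAD
Completed: cp=U+00AD (starts at byte 0)
Byte[2]=51: 1-byte ASCII. cp=U+0051
Byte[3]=E6: 3-byte lead, need 2 cont bytes. acc=0x6
Byte[4]=B3: continuation. acc=(acc<<6)|0x33=0x1B3
Byte[5]=85: continuation. acc=(acc<<6)|0x05=0x6CC5
Completed: cp=U+6CC5 (starts at byte 3)
Byte[6]=E4: 3-byte lead, need 2 cont bytes. acc=0x4
Byte[7]=87: continuation. acc=(acc<<6)|0x07=0x107
Byte[8]=93: continuation. acc=(acc<<6)|0x13=0x41D3
Completed: cp=U+41D3 (starts at byte 6)
Byte[9]=E6: 3-byte lead, need 2 cont bytes. acc=0x6
Byte[10]=A7: continuation. acc=(acc<<6)|0x27=0x1A7
Byte[11]=AE: continuation. acc=(acc<<6)|0x2E=0x69EE
Completed: cp=U+69EE (starts at byte 9)
Byte[12]=DC: 2-byte lead, need 1 cont bytes. acc=0x1C
Byte[13]=97: continuation. acc=(acc<<6)|0x17=0x717
Completed: cp=U+0717 (starts at byte 12)
Byte[14]=CD: 2-byte lead, need 1 cont bytes. acc=0xD
Byte[15]=B9: continuation. acc=(acc<<6)|0x39=0x379
Completed: cp=U+0379 (starts at byte 14)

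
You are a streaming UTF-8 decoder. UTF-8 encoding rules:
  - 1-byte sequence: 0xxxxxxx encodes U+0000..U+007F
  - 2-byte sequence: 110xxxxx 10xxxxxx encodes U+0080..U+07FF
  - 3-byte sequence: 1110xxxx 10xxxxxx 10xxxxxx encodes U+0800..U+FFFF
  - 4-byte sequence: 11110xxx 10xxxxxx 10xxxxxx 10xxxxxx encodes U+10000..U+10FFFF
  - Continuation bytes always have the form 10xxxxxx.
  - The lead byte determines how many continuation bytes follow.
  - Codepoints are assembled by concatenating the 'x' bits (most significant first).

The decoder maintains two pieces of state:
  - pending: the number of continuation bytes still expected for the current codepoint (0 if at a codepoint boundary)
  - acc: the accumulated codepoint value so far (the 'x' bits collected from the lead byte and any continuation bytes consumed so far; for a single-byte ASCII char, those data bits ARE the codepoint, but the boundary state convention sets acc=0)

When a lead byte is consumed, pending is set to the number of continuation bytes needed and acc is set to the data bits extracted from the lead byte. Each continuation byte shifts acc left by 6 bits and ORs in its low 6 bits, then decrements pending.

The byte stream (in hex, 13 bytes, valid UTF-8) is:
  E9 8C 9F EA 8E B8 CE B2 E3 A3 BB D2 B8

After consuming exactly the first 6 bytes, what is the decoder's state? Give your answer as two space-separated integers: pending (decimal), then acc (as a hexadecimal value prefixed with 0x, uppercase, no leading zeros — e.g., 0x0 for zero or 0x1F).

Byte[0]=E9: 3-byte lead. pending=2, acc=0x9
Byte[1]=8C: continuation. acc=(acc<<6)|0x0C=0x24C, pending=1
Byte[2]=9F: continuation. acc=(acc<<6)|0x1F=0x931F, pending=0
Byte[3]=EA: 3-byte lead. pending=2, acc=0xA
Byte[4]=8E: continuation. acc=(acc<<6)|0x0E=0x28E, pending=1
Byte[5]=B8: continuation. acc=(acc<<6)|0x38=0xA3B8, pending=0

Answer: 0 0xA3B8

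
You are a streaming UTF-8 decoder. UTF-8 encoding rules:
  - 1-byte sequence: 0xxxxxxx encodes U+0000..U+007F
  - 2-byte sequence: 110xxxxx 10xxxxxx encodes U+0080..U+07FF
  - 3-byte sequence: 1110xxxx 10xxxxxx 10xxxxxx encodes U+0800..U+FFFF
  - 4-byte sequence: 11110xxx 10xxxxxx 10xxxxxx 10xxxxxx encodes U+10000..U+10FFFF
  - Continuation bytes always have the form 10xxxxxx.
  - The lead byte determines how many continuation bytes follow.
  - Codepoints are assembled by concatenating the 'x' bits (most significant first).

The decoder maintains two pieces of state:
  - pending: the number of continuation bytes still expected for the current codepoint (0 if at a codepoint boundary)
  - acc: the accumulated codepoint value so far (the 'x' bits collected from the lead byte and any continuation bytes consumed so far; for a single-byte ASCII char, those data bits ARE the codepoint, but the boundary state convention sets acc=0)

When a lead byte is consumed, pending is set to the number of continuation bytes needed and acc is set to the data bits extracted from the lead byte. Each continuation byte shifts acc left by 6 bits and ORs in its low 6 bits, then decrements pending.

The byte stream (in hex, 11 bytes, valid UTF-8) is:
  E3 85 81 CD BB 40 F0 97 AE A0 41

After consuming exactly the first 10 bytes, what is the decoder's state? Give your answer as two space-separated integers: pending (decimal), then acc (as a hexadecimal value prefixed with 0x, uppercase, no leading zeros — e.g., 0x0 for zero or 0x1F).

Answer: 0 0x17BA0

Derivation:
Byte[0]=E3: 3-byte lead. pending=2, acc=0x3
Byte[1]=85: continuation. acc=(acc<<6)|0x05=0xC5, pending=1
Byte[2]=81: continuation. acc=(acc<<6)|0x01=0x3141, pending=0
Byte[3]=CD: 2-byte lead. pending=1, acc=0xD
Byte[4]=BB: continuation. acc=(acc<<6)|0x3B=0x37B, pending=0
Byte[5]=40: 1-byte. pending=0, acc=0x0
Byte[6]=F0: 4-byte lead. pending=3, acc=0x0
Byte[7]=97: continuation. acc=(acc<<6)|0x17=0x17, pending=2
Byte[8]=AE: continuation. acc=(acc<<6)|0x2E=0x5EE, pending=1
Byte[9]=A0: continuation. acc=(acc<<6)|0x20=0x17BA0, pending=0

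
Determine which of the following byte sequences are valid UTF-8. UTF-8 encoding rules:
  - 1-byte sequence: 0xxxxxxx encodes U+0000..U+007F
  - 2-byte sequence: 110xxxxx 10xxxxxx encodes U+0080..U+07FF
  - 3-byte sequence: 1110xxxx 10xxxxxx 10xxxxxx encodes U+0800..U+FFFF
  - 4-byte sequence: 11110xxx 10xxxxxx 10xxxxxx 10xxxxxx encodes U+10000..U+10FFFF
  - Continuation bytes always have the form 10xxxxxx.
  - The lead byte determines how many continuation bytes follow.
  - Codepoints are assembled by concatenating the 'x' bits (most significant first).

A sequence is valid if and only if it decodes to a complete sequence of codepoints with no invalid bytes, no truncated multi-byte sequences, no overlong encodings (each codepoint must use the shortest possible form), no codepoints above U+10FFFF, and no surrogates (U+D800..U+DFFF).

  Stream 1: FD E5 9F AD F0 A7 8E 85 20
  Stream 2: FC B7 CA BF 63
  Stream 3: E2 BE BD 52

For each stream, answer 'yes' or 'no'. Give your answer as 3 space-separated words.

Stream 1: error at byte offset 0. INVALID
Stream 2: error at byte offset 0. INVALID
Stream 3: decodes cleanly. VALID

Answer: no no yes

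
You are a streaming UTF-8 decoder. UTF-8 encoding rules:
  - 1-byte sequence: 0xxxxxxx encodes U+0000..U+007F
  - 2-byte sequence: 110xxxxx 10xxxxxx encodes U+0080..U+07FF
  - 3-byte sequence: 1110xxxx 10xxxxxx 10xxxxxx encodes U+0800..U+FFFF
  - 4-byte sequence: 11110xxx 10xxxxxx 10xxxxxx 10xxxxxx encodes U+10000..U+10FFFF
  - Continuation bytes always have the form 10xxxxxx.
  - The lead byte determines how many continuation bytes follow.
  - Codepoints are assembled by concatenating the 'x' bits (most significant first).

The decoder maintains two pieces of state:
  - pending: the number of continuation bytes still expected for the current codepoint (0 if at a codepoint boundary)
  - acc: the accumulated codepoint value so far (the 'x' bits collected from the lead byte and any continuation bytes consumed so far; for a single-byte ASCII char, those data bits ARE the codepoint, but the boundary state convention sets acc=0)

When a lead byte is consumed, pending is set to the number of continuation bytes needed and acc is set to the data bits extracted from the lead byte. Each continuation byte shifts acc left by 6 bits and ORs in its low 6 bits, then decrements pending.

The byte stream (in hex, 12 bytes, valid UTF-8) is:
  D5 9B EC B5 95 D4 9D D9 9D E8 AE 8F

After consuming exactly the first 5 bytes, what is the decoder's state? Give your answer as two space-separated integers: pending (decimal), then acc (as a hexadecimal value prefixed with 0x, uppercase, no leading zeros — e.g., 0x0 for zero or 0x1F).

Byte[0]=D5: 2-byte lead. pending=1, acc=0x15
Byte[1]=9B: continuation. acc=(acc<<6)|0x1B=0x55B, pending=0
Byte[2]=EC: 3-byte lead. pending=2, acc=0xC
Byte[3]=B5: continuation. acc=(acc<<6)|0x35=0x335, pending=1
Byte[4]=95: continuation. acc=(acc<<6)|0x15=0xCD55, pending=0

Answer: 0 0xCD55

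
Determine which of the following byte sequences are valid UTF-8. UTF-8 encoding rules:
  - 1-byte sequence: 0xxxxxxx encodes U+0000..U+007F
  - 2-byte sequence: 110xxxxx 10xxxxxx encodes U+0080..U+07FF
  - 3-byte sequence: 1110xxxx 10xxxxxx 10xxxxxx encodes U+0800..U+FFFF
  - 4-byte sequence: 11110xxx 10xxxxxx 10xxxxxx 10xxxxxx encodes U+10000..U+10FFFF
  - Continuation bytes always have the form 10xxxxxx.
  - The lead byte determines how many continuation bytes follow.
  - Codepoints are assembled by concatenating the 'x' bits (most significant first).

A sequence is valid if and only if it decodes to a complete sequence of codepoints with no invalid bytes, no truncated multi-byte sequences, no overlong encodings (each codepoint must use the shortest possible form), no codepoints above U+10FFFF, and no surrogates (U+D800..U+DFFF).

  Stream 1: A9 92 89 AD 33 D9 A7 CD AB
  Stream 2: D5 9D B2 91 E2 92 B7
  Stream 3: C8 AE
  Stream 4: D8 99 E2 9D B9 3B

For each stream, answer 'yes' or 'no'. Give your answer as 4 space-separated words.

Stream 1: error at byte offset 0. INVALID
Stream 2: error at byte offset 2. INVALID
Stream 3: decodes cleanly. VALID
Stream 4: decodes cleanly. VALID

Answer: no no yes yes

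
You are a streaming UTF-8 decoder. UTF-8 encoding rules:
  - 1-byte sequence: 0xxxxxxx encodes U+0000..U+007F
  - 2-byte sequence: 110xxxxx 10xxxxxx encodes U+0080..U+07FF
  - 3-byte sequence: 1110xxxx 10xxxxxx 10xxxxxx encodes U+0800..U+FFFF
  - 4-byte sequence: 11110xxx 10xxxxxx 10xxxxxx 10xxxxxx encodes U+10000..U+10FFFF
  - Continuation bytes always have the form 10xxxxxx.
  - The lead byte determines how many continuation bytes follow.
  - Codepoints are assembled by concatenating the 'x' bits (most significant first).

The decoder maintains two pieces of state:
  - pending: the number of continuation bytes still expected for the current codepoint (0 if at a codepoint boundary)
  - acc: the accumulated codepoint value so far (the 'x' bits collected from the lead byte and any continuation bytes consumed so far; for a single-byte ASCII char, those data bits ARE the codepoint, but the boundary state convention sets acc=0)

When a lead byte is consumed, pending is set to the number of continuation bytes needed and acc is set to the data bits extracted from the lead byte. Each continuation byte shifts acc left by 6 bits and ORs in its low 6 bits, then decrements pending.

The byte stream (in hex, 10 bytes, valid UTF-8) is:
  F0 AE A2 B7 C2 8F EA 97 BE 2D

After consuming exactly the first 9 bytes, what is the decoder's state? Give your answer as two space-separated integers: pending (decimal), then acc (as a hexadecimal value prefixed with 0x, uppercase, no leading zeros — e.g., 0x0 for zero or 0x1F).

Answer: 0 0xA5FE

Derivation:
Byte[0]=F0: 4-byte lead. pending=3, acc=0x0
Byte[1]=AE: continuation. acc=(acc<<6)|0x2E=0x2E, pending=2
Byte[2]=A2: continuation. acc=(acc<<6)|0x22=0xBA2, pending=1
Byte[3]=B7: continuation. acc=(acc<<6)|0x37=0x2E8B7, pending=0
Byte[4]=C2: 2-byte lead. pending=1, acc=0x2
Byte[5]=8F: continuation. acc=(acc<<6)|0x0F=0x8F, pending=0
Byte[6]=EA: 3-byte lead. pending=2, acc=0xA
Byte[7]=97: continuation. acc=(acc<<6)|0x17=0x297, pending=1
Byte[8]=BE: continuation. acc=(acc<<6)|0x3E=0xA5FE, pending=0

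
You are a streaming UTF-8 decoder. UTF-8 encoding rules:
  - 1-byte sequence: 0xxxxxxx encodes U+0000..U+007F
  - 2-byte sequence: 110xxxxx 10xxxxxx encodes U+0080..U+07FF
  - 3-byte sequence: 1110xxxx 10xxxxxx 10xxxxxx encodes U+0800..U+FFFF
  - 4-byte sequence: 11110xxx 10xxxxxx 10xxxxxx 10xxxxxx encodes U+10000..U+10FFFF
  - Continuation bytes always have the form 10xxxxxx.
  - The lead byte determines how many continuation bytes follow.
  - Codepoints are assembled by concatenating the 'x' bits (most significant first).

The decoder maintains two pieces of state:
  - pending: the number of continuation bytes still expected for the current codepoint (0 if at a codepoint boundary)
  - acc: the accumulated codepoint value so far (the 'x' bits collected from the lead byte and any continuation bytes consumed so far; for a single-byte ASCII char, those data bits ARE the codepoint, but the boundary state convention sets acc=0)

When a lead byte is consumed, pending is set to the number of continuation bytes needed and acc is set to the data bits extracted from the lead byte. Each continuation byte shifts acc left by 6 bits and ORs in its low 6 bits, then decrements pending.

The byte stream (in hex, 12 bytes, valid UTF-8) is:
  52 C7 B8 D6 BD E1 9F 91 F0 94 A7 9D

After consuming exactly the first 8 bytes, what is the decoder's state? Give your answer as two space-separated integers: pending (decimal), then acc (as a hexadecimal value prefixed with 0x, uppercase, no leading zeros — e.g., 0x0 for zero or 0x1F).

Byte[0]=52: 1-byte. pending=0, acc=0x0
Byte[1]=C7: 2-byte lead. pending=1, acc=0x7
Byte[2]=B8: continuation. acc=(acc<<6)|0x38=0x1F8, pending=0
Byte[3]=D6: 2-byte lead. pending=1, acc=0x16
Byte[4]=BD: continuation. acc=(acc<<6)|0x3D=0x5BD, pending=0
Byte[5]=E1: 3-byte lead. pending=2, acc=0x1
Byte[6]=9F: continuation. acc=(acc<<6)|0x1F=0x5F, pending=1
Byte[7]=91: continuation. acc=(acc<<6)|0x11=0x17D1, pending=0

Answer: 0 0x17D1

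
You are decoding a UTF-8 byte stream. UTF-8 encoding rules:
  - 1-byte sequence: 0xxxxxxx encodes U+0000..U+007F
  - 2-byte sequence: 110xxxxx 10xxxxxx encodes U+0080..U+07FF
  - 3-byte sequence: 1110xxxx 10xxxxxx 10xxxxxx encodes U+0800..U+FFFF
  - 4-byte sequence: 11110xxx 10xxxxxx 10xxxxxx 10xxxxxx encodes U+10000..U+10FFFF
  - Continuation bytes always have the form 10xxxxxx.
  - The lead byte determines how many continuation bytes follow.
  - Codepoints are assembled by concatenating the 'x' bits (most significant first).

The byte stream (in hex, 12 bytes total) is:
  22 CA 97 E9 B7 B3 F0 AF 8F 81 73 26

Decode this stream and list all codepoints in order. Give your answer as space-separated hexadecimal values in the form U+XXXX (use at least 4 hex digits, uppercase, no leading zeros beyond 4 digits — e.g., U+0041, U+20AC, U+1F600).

Answer: U+0022 U+0297 U+9DF3 U+2F3C1 U+0073 U+0026

Derivation:
Byte[0]=22: 1-byte ASCII. cp=U+0022
Byte[1]=CA: 2-byte lead, need 1 cont bytes. acc=0xA
Byte[2]=97: continuation. acc=(acc<<6)|0x17=0x297
Completed: cp=U+0297 (starts at byte 1)
Byte[3]=E9: 3-byte lead, need 2 cont bytes. acc=0x9
Byte[4]=B7: continuation. acc=(acc<<6)|0x37=0x277
Byte[5]=B3: continuation. acc=(acc<<6)|0x33=0x9DF3
Completed: cp=U+9DF3 (starts at byte 3)
Byte[6]=F0: 4-byte lead, need 3 cont bytes. acc=0x0
Byte[7]=AF: continuation. acc=(acc<<6)|0x2F=0x2F
Byte[8]=8F: continuation. acc=(acc<<6)|0x0F=0xBCF
Byte[9]=81: continuation. acc=(acc<<6)|0x01=0x2F3C1
Completed: cp=U+2F3C1 (starts at byte 6)
Byte[10]=73: 1-byte ASCII. cp=U+0073
Byte[11]=26: 1-byte ASCII. cp=U+0026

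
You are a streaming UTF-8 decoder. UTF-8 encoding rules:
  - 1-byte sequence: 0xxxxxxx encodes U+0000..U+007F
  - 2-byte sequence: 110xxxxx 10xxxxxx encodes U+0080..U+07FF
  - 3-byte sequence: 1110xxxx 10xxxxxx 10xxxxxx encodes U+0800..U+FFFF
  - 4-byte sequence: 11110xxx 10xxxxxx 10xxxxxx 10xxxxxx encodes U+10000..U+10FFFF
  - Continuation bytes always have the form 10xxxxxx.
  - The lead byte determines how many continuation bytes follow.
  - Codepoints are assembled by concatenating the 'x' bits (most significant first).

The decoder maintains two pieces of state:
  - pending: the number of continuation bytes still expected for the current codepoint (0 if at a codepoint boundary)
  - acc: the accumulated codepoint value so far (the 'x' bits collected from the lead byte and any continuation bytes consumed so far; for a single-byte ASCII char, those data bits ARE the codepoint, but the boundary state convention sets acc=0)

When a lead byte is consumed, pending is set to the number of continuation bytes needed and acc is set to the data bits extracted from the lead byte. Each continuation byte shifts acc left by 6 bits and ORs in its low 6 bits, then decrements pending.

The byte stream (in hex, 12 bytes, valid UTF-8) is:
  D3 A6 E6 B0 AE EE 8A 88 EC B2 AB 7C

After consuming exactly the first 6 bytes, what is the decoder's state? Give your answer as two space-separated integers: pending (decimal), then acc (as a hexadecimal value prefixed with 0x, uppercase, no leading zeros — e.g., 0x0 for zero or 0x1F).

Answer: 2 0xE

Derivation:
Byte[0]=D3: 2-byte lead. pending=1, acc=0x13
Byte[1]=A6: continuation. acc=(acc<<6)|0x26=0x4E6, pending=0
Byte[2]=E6: 3-byte lead. pending=2, acc=0x6
Byte[3]=B0: continuation. acc=(acc<<6)|0x30=0x1B0, pending=1
Byte[4]=AE: continuation. acc=(acc<<6)|0x2E=0x6C2E, pending=0
Byte[5]=EE: 3-byte lead. pending=2, acc=0xE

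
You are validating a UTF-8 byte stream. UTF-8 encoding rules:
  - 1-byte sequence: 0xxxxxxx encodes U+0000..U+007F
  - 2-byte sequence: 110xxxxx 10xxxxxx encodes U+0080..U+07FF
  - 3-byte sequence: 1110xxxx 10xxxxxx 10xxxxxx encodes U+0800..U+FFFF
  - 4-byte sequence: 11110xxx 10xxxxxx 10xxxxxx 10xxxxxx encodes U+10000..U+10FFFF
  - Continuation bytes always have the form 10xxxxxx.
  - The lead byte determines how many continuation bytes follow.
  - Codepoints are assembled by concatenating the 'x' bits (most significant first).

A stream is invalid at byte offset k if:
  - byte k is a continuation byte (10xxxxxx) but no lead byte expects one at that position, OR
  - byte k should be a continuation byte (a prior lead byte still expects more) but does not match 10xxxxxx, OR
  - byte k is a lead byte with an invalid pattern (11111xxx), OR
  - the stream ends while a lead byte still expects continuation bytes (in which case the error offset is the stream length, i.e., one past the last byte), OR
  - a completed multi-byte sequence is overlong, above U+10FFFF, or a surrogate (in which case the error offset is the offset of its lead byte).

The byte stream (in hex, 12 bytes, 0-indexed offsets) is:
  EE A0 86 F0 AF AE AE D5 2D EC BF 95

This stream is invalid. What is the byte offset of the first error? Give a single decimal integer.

Byte[0]=EE: 3-byte lead, need 2 cont bytes. acc=0xE
Byte[1]=A0: continuation. acc=(acc<<6)|0x20=0x3A0
Byte[2]=86: continuation. acc=(acc<<6)|0x06=0xE806
Completed: cp=U+E806 (starts at byte 0)
Byte[3]=F0: 4-byte lead, need 3 cont bytes. acc=0x0
Byte[4]=AF: continuation. acc=(acc<<6)|0x2F=0x2F
Byte[5]=AE: continuation. acc=(acc<<6)|0x2E=0xBEE
Byte[6]=AE: continuation. acc=(acc<<6)|0x2E=0x2FBAE
Completed: cp=U+2FBAE (starts at byte 3)
Byte[7]=D5: 2-byte lead, need 1 cont bytes. acc=0x15
Byte[8]=2D: expected 10xxxxxx continuation. INVALID

Answer: 8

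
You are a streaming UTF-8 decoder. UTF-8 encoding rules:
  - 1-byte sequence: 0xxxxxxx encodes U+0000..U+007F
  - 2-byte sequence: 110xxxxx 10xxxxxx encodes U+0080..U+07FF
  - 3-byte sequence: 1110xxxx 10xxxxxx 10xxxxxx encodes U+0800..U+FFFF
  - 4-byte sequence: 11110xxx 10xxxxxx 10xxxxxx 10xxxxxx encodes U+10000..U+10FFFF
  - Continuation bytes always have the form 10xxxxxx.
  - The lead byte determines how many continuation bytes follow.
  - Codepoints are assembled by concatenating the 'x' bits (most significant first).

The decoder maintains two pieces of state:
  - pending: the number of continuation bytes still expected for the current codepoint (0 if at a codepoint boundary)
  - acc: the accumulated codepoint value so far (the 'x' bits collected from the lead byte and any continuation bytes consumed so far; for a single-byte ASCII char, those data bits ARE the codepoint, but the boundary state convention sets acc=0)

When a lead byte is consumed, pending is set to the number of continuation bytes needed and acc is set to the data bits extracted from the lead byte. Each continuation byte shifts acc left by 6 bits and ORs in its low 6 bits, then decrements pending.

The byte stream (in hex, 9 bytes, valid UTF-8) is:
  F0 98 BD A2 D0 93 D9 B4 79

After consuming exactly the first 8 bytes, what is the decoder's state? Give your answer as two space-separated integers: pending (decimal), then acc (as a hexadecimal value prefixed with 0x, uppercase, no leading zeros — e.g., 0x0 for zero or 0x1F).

Byte[0]=F0: 4-byte lead. pending=3, acc=0x0
Byte[1]=98: continuation. acc=(acc<<6)|0x18=0x18, pending=2
Byte[2]=BD: continuation. acc=(acc<<6)|0x3D=0x63D, pending=1
Byte[3]=A2: continuation. acc=(acc<<6)|0x22=0x18F62, pending=0
Byte[4]=D0: 2-byte lead. pending=1, acc=0x10
Byte[5]=93: continuation. acc=(acc<<6)|0x13=0x413, pending=0
Byte[6]=D9: 2-byte lead. pending=1, acc=0x19
Byte[7]=B4: continuation. acc=(acc<<6)|0x34=0x674, pending=0

Answer: 0 0x674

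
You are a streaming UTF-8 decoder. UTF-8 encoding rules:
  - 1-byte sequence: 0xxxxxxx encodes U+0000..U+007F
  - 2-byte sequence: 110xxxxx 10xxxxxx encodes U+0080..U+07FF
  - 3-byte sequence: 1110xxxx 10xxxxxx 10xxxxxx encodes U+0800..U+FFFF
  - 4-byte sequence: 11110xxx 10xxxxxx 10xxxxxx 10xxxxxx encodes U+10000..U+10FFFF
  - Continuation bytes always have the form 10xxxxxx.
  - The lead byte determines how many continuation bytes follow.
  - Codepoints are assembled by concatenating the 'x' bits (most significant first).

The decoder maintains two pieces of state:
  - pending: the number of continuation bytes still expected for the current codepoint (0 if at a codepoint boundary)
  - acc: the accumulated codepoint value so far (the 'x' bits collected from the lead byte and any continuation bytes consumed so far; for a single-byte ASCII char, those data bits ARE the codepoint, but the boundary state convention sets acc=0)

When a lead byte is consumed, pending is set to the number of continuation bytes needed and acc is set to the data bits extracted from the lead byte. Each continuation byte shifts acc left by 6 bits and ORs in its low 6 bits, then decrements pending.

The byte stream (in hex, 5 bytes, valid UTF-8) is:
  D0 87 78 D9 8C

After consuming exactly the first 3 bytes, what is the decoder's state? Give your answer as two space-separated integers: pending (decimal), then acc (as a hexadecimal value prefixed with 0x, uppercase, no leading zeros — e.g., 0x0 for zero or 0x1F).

Byte[0]=D0: 2-byte lead. pending=1, acc=0x10
Byte[1]=87: continuation. acc=(acc<<6)|0x07=0x407, pending=0
Byte[2]=78: 1-byte. pending=0, acc=0x0

Answer: 0 0x0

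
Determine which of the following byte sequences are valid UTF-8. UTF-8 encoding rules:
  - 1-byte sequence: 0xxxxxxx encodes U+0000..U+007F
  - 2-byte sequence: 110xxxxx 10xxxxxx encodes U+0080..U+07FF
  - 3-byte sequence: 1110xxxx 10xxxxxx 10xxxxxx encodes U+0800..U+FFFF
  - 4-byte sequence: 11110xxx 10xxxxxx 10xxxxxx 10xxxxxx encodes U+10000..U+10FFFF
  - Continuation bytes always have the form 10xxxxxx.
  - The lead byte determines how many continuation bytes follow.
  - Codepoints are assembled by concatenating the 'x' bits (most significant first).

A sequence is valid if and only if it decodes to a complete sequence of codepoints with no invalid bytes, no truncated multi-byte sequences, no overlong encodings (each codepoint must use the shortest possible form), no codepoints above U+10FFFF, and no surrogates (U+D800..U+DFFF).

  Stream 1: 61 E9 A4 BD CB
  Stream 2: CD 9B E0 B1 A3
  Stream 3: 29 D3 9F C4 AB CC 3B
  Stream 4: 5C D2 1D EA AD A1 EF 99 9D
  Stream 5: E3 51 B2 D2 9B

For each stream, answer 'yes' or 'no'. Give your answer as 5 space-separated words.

Stream 1: error at byte offset 5. INVALID
Stream 2: decodes cleanly. VALID
Stream 3: error at byte offset 6. INVALID
Stream 4: error at byte offset 2. INVALID
Stream 5: error at byte offset 1. INVALID

Answer: no yes no no no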